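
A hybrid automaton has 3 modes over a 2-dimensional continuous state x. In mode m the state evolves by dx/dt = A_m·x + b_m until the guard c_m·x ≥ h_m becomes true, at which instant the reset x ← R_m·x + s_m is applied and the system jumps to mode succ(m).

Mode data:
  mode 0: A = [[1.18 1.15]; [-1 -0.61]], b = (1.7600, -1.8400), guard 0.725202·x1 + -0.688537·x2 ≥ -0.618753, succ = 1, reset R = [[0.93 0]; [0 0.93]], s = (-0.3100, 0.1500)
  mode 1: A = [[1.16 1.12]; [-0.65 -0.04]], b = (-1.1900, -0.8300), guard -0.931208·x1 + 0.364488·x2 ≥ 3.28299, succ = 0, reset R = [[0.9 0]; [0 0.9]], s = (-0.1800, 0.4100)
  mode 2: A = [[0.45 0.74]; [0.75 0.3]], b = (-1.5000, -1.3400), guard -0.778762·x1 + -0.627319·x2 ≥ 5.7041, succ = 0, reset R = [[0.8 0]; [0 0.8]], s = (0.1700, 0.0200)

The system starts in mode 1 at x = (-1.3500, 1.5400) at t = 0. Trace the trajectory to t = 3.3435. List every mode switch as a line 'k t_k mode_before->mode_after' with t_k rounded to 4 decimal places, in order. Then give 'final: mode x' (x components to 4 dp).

1 0.8772 1->0
2 2.4287 0->1
final: 1 -2.9617 0.7740

Mode 1: guard c·x = 3.2830 hit at Δt = 0.8772 (t = 0.8772), x⁻ = (-2.7895, 1.8805) → reset → x⁺ = (-2.6905, 2.1025), jump to mode 0
Mode 0: guard c·x = -0.6188 hit at Δt = 1.5515 (t = 2.4287), x⁻ = (-0.4205, 0.4557) → reset → x⁺ = (-0.7011, 0.5738), jump to mode 1
Mode 1: flow for 0.9148 to horizon, guard not reached → x = (-2.9617, 0.7740)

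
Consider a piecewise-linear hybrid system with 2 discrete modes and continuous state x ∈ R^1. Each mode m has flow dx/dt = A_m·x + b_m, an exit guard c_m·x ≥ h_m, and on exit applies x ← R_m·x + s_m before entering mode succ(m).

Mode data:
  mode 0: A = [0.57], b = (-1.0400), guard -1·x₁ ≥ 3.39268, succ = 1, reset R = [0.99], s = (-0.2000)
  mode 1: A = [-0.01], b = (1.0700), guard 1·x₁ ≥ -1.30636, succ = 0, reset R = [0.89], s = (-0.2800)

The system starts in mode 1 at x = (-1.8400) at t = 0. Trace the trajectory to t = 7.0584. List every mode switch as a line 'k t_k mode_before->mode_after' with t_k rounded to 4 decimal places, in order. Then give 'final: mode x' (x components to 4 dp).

Mode 1: guard c·x = -1.3064 hit at Δt = 0.4915 (t = 0.4915), x⁻ = (-1.3064) → reset → x⁺ = (-1.4427), jump to mode 0
Mode 0: guard c·x = 3.3927 hit at Δt = 0.8211 (t = 1.3126), x⁻ = (-3.3927) → reset → x⁺ = (-3.5588), jump to mode 1
Mode 1: guard c·x = -1.3064 hit at Δt = 2.0583 (t = 3.3709), x⁻ = (-1.3064) → reset → x⁺ = (-1.4427), jump to mode 0
Mode 0: guard c·x = 3.3927 hit at Δt = 0.8211 (t = 4.1920), x⁻ = (-3.3927) → reset → x⁺ = (-3.5588), jump to mode 1
Mode 1: guard c·x = -1.3064 hit at Δt = 2.0583 (t = 6.2504), x⁻ = (-1.3064) → reset → x⁺ = (-1.4427), jump to mode 0
Mode 0: flow for 0.8080 to horizon, guard not reached → x = (-3.3540)

1 0.4915 1->0
2 1.3126 0->1
3 3.3709 1->0
4 4.1920 0->1
5 6.2504 1->0
final: 0 -3.3540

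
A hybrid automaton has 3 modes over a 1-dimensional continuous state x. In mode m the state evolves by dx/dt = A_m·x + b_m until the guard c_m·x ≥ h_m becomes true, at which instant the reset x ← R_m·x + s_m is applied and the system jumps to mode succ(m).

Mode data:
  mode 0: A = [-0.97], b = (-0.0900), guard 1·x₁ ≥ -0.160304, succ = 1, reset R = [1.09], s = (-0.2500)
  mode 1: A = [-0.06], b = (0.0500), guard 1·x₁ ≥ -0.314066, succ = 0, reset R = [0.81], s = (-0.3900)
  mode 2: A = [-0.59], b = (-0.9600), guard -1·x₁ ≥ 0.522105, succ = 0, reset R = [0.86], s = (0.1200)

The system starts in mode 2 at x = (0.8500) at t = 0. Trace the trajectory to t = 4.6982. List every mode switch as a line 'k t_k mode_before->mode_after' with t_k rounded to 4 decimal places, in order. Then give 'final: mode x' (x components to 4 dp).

1 1.3682 2->0
2 2.6593 0->1
3 4.1939 1->0
final: 0 -0.4310

Mode 2: guard c·x = 0.5221 hit at Δt = 1.3682 (t = 1.3682), x⁻ = (-0.5221) → reset → x⁺ = (-0.3290), jump to mode 0
Mode 0: guard c·x = -0.1603 hit at Δt = 1.2911 (t = 2.6593), x⁻ = (-0.1603) → reset → x⁺ = (-0.4247), jump to mode 1
Mode 1: guard c·x = -0.3141 hit at Δt = 1.5346 (t = 4.1939), x⁻ = (-0.3141) → reset → x⁺ = (-0.6444), jump to mode 0
Mode 0: flow for 0.5043 to horizon, guard not reached → x = (-0.4310)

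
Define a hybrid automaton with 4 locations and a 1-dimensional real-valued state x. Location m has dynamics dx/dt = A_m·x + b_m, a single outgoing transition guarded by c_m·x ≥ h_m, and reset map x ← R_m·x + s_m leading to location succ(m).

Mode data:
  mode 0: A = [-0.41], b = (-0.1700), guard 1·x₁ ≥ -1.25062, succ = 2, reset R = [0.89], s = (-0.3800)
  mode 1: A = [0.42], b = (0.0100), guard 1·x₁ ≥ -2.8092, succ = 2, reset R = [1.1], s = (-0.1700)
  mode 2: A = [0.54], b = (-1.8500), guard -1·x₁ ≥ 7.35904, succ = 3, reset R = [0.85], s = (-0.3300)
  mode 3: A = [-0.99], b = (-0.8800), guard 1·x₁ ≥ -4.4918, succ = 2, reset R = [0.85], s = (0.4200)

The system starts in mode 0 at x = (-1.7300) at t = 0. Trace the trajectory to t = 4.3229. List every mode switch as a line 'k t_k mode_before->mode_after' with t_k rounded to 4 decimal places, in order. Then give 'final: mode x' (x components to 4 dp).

Mode 0: guard c·x = -1.2506 hit at Δt = 1.1055 (t = 1.1055), x⁻ = (-1.2506) → reset → x⁺ = (-1.4931), jump to mode 2
Mode 2: guard c·x = 7.3590 hit at Δt = 1.4538 (t = 2.5593), x⁻ = (-7.3590) → reset → x⁺ = (-6.5852), jump to mode 3
Mode 3: guard c·x = -4.4918 hit at Δt = 0.4627 (t = 3.0220), x⁻ = (-4.4918) → reset → x⁺ = (-3.3980), jump to mode 2
Mode 2: guard c·x = 7.3590 hit at Δt = 0.8476 (t = 3.8696), x⁻ = (-7.3590) → reset → x⁺ = (-6.5852), jump to mode 3
Mode 3: flow for 0.4533 to horizon, guard not reached → x = (-4.5256)

1 1.1055 0->2
2 2.5593 2->3
3 3.0220 3->2
4 3.8696 2->3
final: 3 -4.5256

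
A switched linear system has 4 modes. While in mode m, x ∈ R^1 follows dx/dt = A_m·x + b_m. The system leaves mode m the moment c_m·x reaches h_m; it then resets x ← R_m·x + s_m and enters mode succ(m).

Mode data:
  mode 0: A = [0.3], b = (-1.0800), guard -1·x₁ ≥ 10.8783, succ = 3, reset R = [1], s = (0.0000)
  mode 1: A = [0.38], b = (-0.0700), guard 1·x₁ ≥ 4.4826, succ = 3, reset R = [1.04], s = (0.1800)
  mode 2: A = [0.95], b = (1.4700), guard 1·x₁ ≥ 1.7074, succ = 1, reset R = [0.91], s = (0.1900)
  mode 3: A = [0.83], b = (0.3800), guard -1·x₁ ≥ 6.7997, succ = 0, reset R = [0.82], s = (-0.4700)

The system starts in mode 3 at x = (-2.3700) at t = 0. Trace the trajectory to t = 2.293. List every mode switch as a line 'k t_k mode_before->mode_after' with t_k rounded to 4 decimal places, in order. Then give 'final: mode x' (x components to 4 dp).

Mode 3: guard c·x = 6.7997 hit at Δt = 1.4445 (t = 1.4445), x⁻ = (-6.7997) → reset → x⁺ = (-6.0458), jump to mode 0
Mode 0: flow for 0.8485 to horizon, guard not reached → x = (-8.8419)

1 1.4445 3->0
final: 0 -8.8419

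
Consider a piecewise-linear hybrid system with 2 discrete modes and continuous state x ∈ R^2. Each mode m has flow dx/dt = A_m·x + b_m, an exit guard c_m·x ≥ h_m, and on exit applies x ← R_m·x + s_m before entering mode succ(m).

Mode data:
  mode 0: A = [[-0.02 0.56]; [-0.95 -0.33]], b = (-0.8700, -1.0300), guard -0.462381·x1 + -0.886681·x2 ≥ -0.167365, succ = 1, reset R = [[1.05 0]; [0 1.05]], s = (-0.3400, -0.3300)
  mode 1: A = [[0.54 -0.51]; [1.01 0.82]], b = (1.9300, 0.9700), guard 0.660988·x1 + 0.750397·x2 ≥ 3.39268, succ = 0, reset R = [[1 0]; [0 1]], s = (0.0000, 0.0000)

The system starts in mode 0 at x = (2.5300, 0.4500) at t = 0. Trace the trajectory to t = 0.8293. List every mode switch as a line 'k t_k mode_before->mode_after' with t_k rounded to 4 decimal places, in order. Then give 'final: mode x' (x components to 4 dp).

1 0.4257 0->1
final: 1 3.3414 -0.0753

Mode 0: guard c·x = -0.1674 hit at Δt = 0.4257 (t = 0.4257), x⁻ = (2.0793, -0.8955) → reset → x⁺ = (1.8433, -1.2703), jump to mode 1
Mode 1: flow for 0.4036 to horizon, guard not reached → x = (3.3414, -0.0753)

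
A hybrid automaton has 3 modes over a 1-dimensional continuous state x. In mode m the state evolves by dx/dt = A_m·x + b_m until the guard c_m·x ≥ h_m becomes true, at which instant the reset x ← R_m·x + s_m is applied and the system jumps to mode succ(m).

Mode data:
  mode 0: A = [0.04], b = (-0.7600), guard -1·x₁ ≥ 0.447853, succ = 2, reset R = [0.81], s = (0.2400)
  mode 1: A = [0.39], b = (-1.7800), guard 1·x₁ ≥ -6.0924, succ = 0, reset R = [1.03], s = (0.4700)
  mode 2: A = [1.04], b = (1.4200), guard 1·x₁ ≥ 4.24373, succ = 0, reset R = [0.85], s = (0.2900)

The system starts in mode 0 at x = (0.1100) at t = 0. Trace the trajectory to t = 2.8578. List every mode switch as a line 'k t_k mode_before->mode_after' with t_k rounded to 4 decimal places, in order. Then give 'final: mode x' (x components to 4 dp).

Mode 0: guard c·x = 0.4479 hit at Δt = 0.7276 (t = 0.7276), x⁻ = (-0.4479) → reset → x⁺ = (-0.1228), jump to mode 2
Mode 2: guard c·x = 4.2437 hit at Δt = 1.4492 (t = 2.1768), x⁻ = (4.2437) → reset → x⁺ = (3.8972), jump to mode 0
Mode 0: flow for 0.6810 to horizon, guard not reached → x = (3.4801)

1 0.7276 0->2
2 2.1768 2->0
final: 0 3.4801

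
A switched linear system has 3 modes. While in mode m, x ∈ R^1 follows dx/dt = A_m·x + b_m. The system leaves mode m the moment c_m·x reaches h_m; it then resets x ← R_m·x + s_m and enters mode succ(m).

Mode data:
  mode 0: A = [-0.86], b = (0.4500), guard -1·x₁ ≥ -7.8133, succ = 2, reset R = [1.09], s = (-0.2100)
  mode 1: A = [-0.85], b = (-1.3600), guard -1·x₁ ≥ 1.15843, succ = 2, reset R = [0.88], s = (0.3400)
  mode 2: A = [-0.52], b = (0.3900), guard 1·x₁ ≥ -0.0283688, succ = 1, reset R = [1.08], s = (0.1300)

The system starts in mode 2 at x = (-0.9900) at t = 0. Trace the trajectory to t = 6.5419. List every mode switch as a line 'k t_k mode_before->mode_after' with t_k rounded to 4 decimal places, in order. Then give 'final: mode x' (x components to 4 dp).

Mode 2: guard c·x = -0.0284 hit at Δt = 1.5470 (t = 1.5470), x⁻ = (-0.0284) → reset → x⁺ = (0.0994), jump to mode 1
Mode 1: guard c·x = 1.1584 hit at Δt = 1.5855 (t = 3.1325), x⁻ = (-1.1584) → reset → x⁺ = (-0.6794), jump to mode 2
Mode 2: guard c·x = -0.0284 hit at Δt = 1.1689 (t = 4.3014), x⁻ = (-0.0284) → reset → x⁺ = (0.0994), jump to mode 1
Mode 1: guard c·x = 1.1584 hit at Δt = 1.5855 (t = 5.8869), x⁻ = (-1.1584) → reset → x⁺ = (-0.6794), jump to mode 2
Mode 2: flow for 0.6550 to horizon, guard not reached → x = (-0.2668)

1 1.5470 2->1
2 3.1325 1->2
3 4.3014 2->1
4 5.8869 1->2
final: 2 -0.2668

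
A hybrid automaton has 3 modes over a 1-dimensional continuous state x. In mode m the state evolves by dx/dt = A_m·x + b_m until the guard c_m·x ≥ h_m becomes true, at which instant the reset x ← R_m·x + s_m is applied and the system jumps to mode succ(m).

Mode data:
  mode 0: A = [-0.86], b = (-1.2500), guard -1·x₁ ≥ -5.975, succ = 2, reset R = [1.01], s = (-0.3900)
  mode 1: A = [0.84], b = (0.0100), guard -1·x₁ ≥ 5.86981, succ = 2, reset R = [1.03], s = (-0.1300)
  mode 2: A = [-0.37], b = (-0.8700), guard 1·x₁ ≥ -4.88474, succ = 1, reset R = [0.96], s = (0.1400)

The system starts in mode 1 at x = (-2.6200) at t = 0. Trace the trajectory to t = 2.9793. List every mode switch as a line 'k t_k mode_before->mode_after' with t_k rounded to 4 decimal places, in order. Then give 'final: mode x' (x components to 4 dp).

1 0.9633 1->2
2 2.0765 2->1
3 2.3806 1->2
final: 2 -5.4159

Mode 1: guard c·x = 5.8698 hit at Δt = 0.9633 (t = 0.9633), x⁻ = (-5.8698) → reset → x⁺ = (-6.1759), jump to mode 2
Mode 2: guard c·x = -4.8847 hit at Δt = 1.1132 (t = 2.0765), x⁻ = (-4.8847) → reset → x⁺ = (-4.5494), jump to mode 1
Mode 1: guard c·x = 5.8698 hit at Δt = 0.3041 (t = 2.3806), x⁻ = (-5.8698) → reset → x⁺ = (-6.1759), jump to mode 2
Mode 2: flow for 0.5987 to horizon, guard not reached → x = (-5.4159)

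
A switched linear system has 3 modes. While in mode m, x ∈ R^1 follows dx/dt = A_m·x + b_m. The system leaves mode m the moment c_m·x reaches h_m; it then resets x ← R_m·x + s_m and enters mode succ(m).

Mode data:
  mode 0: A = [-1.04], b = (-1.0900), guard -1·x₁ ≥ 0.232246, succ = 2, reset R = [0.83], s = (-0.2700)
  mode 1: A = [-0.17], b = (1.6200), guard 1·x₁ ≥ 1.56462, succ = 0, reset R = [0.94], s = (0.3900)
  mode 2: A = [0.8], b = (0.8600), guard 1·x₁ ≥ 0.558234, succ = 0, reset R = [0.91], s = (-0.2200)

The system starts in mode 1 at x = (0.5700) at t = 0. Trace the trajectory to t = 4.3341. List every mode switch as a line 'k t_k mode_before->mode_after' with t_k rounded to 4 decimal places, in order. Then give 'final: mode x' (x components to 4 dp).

Mode 1: guard c·x = 1.5646 hit at Δt = 0.6922 (t = 0.6922), x⁻ = (1.5646) → reset → x⁺ = (1.8607), jump to mode 0
Mode 0: guard c·x = 0.2322 hit at Δt = 1.2224 (t = 1.9146), x⁻ = (-0.2322) → reset → x⁺ = (-0.4628), jump to mode 2
Mode 2: guard c·x = 0.5582 hit at Δt = 1.2265 (t = 3.1411), x⁻ = (0.5582) → reset → x⁺ = (0.2880), jump to mode 0
Mode 0: guard c·x = 0.2322 hit at Δt = 0.4743 (t = 3.6154), x⁻ = (-0.2322) → reset → x⁺ = (-0.4628), jump to mode 2
Mode 2: flow for 0.7187 to horizon, guard not reached → x = (0.0130)

1 0.6922 1->0
2 1.9146 0->2
3 3.1411 2->0
4 3.6154 0->2
final: 2 0.0130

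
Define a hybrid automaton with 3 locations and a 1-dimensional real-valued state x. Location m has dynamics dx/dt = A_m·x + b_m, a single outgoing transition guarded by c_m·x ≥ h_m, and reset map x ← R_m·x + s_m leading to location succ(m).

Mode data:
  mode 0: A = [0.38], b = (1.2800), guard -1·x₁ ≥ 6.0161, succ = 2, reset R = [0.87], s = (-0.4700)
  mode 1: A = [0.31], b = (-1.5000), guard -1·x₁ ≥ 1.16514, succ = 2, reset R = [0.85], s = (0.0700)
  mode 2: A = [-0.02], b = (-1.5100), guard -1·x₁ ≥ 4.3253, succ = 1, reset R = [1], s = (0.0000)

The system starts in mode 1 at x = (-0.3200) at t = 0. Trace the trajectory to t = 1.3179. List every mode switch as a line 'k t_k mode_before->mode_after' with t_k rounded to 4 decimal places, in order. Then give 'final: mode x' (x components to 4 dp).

Mode 1: guard c·x = 1.1651 hit at Δt = 0.4894 (t = 0.4894), x⁻ = (-1.1651) → reset → x⁺ = (-0.9204), jump to mode 2
Mode 2: flow for 0.8285 to horizon, guard not reached → x = (-2.1460)

1 0.4894 1->2
final: 2 -2.1460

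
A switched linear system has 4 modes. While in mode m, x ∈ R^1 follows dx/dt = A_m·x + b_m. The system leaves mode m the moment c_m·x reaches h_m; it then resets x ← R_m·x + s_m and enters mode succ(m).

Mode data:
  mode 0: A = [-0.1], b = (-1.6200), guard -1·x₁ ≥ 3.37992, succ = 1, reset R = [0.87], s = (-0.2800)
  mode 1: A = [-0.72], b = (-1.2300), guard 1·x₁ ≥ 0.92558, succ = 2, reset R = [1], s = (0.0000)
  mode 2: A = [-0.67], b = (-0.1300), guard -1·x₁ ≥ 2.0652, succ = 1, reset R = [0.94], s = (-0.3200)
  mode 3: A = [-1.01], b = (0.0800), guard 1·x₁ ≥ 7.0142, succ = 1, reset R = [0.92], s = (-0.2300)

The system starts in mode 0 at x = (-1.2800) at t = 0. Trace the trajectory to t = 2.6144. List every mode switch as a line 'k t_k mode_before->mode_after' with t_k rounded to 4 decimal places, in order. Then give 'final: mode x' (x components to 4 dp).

Mode 0: guard c·x = 3.3799 hit at Δt = 1.5169 (t = 1.5169), x⁻ = (-3.3799) → reset → x⁺ = (-3.2205), jump to mode 1
Mode 1: flow for 1.0975 to horizon, guard not reached → x = (-2.3945)

1 1.5169 0->1
final: 1 -2.3945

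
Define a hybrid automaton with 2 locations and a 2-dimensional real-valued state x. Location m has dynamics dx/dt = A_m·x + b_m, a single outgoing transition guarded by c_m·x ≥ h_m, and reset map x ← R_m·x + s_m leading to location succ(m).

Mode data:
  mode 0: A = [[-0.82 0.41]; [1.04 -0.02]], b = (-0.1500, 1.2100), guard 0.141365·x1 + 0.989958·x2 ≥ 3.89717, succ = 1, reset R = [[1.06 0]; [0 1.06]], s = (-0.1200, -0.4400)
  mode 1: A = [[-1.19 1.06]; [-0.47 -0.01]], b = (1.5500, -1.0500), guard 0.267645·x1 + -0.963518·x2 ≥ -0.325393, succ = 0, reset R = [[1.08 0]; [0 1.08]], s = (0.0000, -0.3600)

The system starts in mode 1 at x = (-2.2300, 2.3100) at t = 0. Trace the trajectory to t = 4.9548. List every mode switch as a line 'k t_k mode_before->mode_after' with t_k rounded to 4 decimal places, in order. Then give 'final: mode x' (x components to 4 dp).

1 1.2654 1->0
2 2.5644 0->1
3 3.6972 1->0
4 4.4964 0->1
final: 1 2.7824 2.4057

Mode 1: guard c·x = -0.3254 hit at Δt = 1.2654 (t = 1.2654), x⁻ = (1.5731, 0.7747) → reset → x⁺ = (1.6989, 0.4767), jump to mode 0
Mode 0: guard c·x = 3.8972 hit at Δt = 1.2990 (t = 2.5644), x⁻ = (1.2677, 3.7557) → reset → x⁺ = (1.2237, 3.5410), jump to mode 1
Mode 1: guard c·x = -0.3254 hit at Δt = 1.1328 (t = 3.6972), x⁻ = (2.6609, 1.0769) → reset → x⁺ = (2.8738, 0.8030), jump to mode 0
Mode 0: guard c·x = 3.8972 hit at Δt = 0.7992 (t = 4.4964), x⁻ = (1.9918, 3.6523) → reset → x⁺ = (1.9913, 3.4314), jump to mode 1
Mode 1: flow for 0.4584 to horizon, guard not reached → x = (2.7824, 2.4057)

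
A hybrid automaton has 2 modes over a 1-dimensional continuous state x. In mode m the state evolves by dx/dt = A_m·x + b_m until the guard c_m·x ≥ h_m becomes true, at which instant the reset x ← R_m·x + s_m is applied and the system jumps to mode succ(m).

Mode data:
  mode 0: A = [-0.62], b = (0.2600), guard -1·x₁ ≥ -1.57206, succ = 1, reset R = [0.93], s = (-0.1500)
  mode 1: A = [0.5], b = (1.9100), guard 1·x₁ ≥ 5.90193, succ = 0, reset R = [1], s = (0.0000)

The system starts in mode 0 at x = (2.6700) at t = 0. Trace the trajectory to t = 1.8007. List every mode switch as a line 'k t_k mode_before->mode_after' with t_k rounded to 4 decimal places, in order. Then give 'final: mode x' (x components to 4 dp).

Mode 0: guard c·x = -1.5721 hit at Δt = 1.0792 (t = 1.0792), x⁻ = (1.5721) → reset → x⁺ = (1.3120), jump to mode 1
Mode 1: flow for 0.7215 to horizon, guard not reached → x = (3.5414)

1 1.0792 0->1
final: 1 3.5414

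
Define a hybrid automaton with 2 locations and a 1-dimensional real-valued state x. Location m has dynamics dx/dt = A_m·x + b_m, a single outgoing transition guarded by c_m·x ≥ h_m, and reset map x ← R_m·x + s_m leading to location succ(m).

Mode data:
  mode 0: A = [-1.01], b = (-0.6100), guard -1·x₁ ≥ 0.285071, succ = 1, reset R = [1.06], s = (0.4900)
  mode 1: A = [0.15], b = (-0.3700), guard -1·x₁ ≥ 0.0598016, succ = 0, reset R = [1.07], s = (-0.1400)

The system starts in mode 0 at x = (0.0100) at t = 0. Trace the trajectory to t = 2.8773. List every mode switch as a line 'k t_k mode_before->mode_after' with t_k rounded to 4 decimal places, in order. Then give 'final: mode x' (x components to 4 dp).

Mode 0: guard c·x = 0.2851 hit at Δt = 0.6486 (t = 0.6486), x⁻ = (-0.2851) → reset → x⁺ = (0.1878), jump to mode 1
Mode 1: guard c·x = 0.0598 hit at Δt = 0.6877 (t = 1.3363), x⁻ = (-0.0598) → reset → x⁺ = (-0.2040), jump to mode 0
Mode 0: guard c·x = 0.2851 hit at Δt = 0.2243 (t = 1.5606), x⁻ = (-0.2851) → reset → x⁺ = (0.1878), jump to mode 1
Mode 1: guard c·x = 0.0598 hit at Δt = 0.6877 (t = 2.2483), x⁻ = (-0.0598) → reset → x⁺ = (-0.2040), jump to mode 0
Mode 0: guard c·x = 0.2851 hit at Δt = 0.2243 (t = 2.4726), x⁻ = (-0.2851) → reset → x⁺ = (0.1878), jump to mode 1
Mode 1: flow for 0.4047 to horizon, guard not reached → x = (0.0452)

1 0.6486 0->1
2 1.3363 1->0
3 1.5606 0->1
4 2.2483 1->0
5 2.4726 0->1
final: 1 0.0452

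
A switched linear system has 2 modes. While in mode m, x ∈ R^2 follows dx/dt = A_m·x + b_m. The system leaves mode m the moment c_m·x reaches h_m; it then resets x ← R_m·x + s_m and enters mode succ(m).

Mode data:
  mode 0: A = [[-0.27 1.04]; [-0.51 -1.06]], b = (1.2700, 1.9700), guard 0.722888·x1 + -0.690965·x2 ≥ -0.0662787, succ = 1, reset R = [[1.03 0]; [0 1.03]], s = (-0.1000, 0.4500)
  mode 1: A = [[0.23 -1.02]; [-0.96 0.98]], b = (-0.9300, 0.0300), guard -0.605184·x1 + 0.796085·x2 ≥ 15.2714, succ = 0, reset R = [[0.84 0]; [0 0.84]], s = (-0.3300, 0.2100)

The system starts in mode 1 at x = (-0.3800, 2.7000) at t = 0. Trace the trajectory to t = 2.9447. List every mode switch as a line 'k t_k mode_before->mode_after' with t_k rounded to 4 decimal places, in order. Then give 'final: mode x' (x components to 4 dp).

1 1.0372 1->0
2 2.3018 0->1
final: 1 -0.0372 6.8075

Mode 1: guard c·x = 15.2714 hit at Δt = 1.0372 (t = 1.0372), x⁻ = (-8.7220, 12.5526) → reset → x⁺ = (-7.6565, 10.7542), jump to mode 0
Mode 0: guard c·x = -0.0663 hit at Δt = 1.2646 (t = 2.3018), x⁻ = (3.7962, 4.0675) → reset → x⁺ = (3.8101, 4.6395), jump to mode 1
Mode 1: flow for 0.6429 to horizon, guard not reached → x = (-0.0372, 6.8075)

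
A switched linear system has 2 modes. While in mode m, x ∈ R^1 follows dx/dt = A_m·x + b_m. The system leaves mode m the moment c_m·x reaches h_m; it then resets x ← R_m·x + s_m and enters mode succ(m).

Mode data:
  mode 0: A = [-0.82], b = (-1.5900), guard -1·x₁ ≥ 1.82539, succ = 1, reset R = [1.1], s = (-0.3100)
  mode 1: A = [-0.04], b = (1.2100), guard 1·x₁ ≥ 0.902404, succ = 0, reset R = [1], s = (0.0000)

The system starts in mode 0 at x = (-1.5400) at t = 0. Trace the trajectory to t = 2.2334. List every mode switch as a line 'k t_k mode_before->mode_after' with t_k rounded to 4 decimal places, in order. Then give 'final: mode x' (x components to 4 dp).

Mode 0: guard c·x = 1.8254 hit at Δt = 1.5318 (t = 1.5318), x⁻ = (-1.8254) → reset → x⁺ = (-2.3179), jump to mode 1
Mode 1: flow for 0.7016 to horizon, guard not reached → x = (-1.4166)

1 1.5318 0->1
final: 1 -1.4166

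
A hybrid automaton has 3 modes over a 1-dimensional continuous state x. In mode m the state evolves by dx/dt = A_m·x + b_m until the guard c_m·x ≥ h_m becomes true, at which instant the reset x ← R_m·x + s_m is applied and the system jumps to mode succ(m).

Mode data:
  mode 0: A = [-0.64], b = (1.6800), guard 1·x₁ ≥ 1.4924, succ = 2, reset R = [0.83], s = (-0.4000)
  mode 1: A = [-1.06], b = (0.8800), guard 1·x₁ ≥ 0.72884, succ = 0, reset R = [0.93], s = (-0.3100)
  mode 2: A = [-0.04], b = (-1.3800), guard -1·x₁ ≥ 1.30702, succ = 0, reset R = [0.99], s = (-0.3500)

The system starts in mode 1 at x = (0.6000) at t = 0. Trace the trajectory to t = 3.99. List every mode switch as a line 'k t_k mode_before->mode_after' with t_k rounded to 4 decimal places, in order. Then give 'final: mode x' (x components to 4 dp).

Mode 1: guard c·x = 0.7288 hit at Δt = 0.7739 (t = 0.7739), x⁻ = (0.7288) → reset → x⁺ = (0.3678), jump to mode 0
Mode 0: guard c·x = 1.4924 hit at Δt = 1.0775 (t = 1.8514), x⁻ = (1.4924) → reset → x⁺ = (0.8387), jump to mode 2
Mode 2: guard c·x = 1.3070 hit at Δt = 1.5660 (t = 3.4174), x⁻ = (-1.3070) → reset → x⁺ = (-1.6439), jump to mode 0
Mode 0: flow for 0.5726 to horizon, guard not reached → x = (-0.3342)

1 0.7739 1->0
2 1.8514 0->2
3 3.4174 2->0
final: 0 -0.3342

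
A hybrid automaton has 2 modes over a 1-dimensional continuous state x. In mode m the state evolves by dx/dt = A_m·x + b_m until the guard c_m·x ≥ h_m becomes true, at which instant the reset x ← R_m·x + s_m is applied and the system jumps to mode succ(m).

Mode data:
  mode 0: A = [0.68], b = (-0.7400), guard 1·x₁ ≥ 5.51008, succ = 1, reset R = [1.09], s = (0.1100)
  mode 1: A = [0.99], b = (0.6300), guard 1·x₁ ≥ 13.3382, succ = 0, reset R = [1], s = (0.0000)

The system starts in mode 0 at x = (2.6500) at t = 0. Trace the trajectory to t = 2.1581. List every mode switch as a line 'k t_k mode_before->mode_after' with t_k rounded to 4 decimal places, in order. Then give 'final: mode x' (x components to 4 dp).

1 1.5305 0->1
final: 1 11.9324

Mode 0: guard c·x = 5.5101 hit at Δt = 1.5305 (t = 1.5305), x⁻ = (5.5101) → reset → x⁺ = (6.1160), jump to mode 1
Mode 1: flow for 0.6276 to horizon, guard not reached → x = (11.9324)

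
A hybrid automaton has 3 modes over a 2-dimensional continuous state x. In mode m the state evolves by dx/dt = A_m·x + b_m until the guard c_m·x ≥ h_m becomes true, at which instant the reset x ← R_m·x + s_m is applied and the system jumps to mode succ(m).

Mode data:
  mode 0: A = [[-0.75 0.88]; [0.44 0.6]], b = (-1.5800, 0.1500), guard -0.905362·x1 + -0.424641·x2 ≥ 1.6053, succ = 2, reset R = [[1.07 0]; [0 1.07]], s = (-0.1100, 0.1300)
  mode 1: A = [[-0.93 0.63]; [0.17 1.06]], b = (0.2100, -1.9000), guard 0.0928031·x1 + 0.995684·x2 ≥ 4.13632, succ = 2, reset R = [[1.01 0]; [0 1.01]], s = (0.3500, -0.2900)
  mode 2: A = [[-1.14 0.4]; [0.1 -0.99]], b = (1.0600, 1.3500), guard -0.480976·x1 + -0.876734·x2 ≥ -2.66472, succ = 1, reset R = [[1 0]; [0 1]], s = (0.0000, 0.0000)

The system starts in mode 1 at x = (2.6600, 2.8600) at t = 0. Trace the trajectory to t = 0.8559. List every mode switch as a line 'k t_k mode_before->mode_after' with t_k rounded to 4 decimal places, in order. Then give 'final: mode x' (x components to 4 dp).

1 0.5049 1->2
final: 2 2.6905 3.0700

Mode 1: guard c·x = 4.1363 hit at Δt = 0.5049 (t = 0.5049), x⁻ = (2.6059, 3.9114) → reset → x⁺ = (2.9820, 3.6605), jump to mode 2
Mode 2: flow for 0.3510 to horizon, guard not reached → x = (2.6905, 3.0700)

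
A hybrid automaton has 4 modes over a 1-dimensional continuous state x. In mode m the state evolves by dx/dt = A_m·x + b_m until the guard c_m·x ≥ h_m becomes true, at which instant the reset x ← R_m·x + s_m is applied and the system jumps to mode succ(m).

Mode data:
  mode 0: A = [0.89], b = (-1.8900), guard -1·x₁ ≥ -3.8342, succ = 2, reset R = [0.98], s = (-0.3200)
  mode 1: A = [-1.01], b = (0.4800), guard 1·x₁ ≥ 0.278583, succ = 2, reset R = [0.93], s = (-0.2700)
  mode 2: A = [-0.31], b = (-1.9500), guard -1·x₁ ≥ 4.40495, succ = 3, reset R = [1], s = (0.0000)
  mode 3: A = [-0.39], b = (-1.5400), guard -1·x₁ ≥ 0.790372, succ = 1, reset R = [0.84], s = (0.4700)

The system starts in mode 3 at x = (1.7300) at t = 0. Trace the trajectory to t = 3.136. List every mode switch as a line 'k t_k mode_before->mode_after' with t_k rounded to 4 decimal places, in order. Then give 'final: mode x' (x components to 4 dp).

Mode 3: guard c·x = 0.7904 hit at Δt = 1.5043 (t = 1.5043), x⁻ = (-0.7904) → reset → x⁺ = (-0.1939), jump to mode 1
Mode 1: guard c·x = 0.2786 hit at Δt = 1.2124 (t = 2.7167), x⁻ = (0.2786) → reset → x⁺ = (-0.0109), jump to mode 2
Mode 2: flow for 0.4193 to horizon, guard not reached → x = (-0.7763)

1 1.5043 3->1
2 2.7167 1->2
final: 2 -0.7763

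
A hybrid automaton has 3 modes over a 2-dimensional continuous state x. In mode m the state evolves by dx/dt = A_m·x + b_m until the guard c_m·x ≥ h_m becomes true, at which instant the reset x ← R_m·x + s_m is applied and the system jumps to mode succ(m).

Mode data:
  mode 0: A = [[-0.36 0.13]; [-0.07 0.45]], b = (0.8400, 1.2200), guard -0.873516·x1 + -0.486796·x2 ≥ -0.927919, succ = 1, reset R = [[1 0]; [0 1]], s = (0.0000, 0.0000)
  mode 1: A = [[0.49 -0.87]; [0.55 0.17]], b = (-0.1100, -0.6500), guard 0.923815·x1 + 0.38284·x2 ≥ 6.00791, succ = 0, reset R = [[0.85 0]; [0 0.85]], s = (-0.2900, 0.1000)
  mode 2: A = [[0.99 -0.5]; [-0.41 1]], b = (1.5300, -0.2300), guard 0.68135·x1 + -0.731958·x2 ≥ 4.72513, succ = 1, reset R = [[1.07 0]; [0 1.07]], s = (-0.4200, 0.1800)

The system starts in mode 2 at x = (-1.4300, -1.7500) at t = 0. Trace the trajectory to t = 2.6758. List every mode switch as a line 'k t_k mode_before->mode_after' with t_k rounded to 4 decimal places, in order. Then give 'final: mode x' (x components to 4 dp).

Mode 2: guard c·x = 4.7251 hit at Δt = 1.0790 (t = 1.0790), x⁻ = (1.4518, -5.1040) → reset → x⁺ = (1.1335, -5.2813), jump to mode 1
Mode 1: guard c·x = 6.0079 hit at Δt = 1.0891 (t = 2.1681), x⁻ = (8.2733, -4.2710) → reset → x⁺ = (6.7423, -3.5303), jump to mode 0
Mode 0: flow for 0.5077 to horizon, guard not reached → x = (5.7789, -3.9908)

1 1.0790 2->1
2 2.1681 1->0
final: 0 5.7789 -3.9908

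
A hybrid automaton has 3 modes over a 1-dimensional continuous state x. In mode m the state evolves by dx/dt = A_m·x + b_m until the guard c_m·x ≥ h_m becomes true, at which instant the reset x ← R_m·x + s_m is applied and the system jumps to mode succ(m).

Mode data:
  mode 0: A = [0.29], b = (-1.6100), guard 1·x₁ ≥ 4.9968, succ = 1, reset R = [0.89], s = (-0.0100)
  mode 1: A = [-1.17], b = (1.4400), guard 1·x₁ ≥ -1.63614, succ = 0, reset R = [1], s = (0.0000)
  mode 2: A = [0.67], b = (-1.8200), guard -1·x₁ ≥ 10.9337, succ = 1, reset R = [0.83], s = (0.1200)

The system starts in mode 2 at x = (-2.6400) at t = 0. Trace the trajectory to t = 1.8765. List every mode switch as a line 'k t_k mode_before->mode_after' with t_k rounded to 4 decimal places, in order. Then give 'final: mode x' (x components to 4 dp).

Mode 2: guard c·x = 10.9337 hit at Δt = 1.3962 (t = 1.3962), x⁻ = (-10.9337) → reset → x⁺ = (-8.9550), jump to mode 1
Mode 1: flow for 0.4803 to horizon, guard not reached → x = (-4.5761)

1 1.3962 2->1
final: 1 -4.5761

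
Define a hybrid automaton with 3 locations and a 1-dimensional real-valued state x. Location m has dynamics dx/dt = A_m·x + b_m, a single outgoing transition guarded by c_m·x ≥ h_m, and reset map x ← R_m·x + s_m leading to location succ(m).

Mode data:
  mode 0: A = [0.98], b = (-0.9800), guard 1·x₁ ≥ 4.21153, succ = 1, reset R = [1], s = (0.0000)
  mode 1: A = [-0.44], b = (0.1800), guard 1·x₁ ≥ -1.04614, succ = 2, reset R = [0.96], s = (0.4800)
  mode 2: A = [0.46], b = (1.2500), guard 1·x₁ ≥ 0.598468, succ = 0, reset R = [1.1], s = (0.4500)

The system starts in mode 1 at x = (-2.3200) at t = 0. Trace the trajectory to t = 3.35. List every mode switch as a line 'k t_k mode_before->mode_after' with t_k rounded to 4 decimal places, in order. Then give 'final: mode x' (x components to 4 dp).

Mode 1: guard c·x = -1.0461 hit at Δt = 1.4291 (t = 1.4291), x⁻ = (-1.0461) → reset → x⁺ = (-0.5243), jump to mode 2
Mode 2: guard c·x = 0.5985 hit at Δt = 0.8987 (t = 2.3278), x⁻ = (0.5985) → reset → x⁺ = (1.1083), jump to mode 0
Mode 0: flow for 1.0222 to horizon, guard not reached → x = (1.2949)

1 1.4291 1->2
2 2.3278 2->0
final: 0 1.2949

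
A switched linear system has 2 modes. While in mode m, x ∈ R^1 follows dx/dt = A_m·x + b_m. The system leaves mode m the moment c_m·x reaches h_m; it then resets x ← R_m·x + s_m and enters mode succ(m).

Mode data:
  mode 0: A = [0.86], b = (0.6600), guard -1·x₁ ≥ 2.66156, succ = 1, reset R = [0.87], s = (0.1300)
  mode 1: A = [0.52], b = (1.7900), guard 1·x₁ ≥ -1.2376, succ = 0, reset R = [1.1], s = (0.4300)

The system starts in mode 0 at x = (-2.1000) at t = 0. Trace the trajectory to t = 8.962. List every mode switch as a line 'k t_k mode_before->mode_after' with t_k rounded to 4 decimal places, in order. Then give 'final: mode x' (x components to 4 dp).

Mode 0: guard c·x = 2.6616 hit at Δt = 0.4089 (t = 0.4089), x⁻ = (-2.6616) → reset → x⁺ = (-2.1856), jump to mode 1
Mode 1: guard c·x = -1.2376 hit at Δt = 1.0809 (t = 1.4898), x⁻ = (-1.2376) → reset → x⁺ = (-0.9314), jump to mode 0
Mode 0: guard c·x = 2.6616 hit at Δt = 2.8455 (t = 4.3353), x⁻ = (-2.6616) → reset → x⁺ = (-2.1856), jump to mode 1
Mode 1: guard c·x = -1.2376 hit at Δt = 1.0809 (t = 5.4162), x⁻ = (-1.2376) → reset → x⁺ = (-0.9314), jump to mode 0
Mode 0: guard c·x = 2.6616 hit at Δt = 2.8455 (t = 8.2617), x⁻ = (-2.6616) → reset → x⁺ = (-2.1856), jump to mode 1
Mode 1: flow for 0.7003 to horizon, guard not reached → x = (-1.6335)

1 0.4089 0->1
2 1.4898 1->0
3 4.3353 0->1
4 5.4162 1->0
5 8.2617 0->1
final: 1 -1.6335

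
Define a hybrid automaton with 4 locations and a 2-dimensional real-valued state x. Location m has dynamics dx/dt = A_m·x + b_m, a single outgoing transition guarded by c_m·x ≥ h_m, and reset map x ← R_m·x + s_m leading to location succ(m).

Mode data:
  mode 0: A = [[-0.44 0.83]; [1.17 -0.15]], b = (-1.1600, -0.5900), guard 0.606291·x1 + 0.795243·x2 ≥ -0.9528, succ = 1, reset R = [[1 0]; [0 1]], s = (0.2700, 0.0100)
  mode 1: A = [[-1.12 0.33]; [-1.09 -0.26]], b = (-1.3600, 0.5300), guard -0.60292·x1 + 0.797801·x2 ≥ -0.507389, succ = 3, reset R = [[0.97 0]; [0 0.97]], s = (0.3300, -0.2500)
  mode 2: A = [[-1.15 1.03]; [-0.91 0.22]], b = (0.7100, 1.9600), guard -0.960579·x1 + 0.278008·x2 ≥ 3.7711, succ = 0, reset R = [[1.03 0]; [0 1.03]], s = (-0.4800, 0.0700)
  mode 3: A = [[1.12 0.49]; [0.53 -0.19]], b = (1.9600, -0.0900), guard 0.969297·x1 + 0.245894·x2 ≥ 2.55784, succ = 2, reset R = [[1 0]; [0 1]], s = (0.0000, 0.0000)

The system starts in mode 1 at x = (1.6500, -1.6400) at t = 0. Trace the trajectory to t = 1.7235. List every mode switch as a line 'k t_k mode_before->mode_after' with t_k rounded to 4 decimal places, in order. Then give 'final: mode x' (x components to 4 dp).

1 0.9953 1->3
final: 3 1.0354 -1.0584

Mode 1: guard c·x = -0.5074 hit at Δt = 0.9953 (t = 0.9953), x⁻ = (-0.5667, -1.0643) → reset → x⁺ = (-0.2197, -1.2823), jump to mode 3
Mode 3: flow for 0.7282 to horizon, guard not reached → x = (1.0354, -1.0584)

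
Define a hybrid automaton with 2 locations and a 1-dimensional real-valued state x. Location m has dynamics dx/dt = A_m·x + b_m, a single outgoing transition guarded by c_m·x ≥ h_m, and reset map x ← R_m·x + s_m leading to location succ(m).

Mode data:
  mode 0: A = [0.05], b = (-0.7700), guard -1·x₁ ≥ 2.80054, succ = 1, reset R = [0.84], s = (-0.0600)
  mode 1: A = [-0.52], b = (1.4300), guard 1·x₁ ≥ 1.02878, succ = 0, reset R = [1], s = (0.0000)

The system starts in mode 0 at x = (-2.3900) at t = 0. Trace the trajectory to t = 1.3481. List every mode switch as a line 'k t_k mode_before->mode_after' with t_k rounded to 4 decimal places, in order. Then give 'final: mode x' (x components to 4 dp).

Mode 0: guard c·x = 2.8005 hit at Δt = 0.4563 (t = 0.4563), x⁻ = (-2.8005) → reset → x⁺ = (-2.4125), jump to mode 1
Mode 1: flow for 0.8918 to horizon, guard not reached → x = (-0.4968)

1 0.4563 0->1
final: 1 -0.4968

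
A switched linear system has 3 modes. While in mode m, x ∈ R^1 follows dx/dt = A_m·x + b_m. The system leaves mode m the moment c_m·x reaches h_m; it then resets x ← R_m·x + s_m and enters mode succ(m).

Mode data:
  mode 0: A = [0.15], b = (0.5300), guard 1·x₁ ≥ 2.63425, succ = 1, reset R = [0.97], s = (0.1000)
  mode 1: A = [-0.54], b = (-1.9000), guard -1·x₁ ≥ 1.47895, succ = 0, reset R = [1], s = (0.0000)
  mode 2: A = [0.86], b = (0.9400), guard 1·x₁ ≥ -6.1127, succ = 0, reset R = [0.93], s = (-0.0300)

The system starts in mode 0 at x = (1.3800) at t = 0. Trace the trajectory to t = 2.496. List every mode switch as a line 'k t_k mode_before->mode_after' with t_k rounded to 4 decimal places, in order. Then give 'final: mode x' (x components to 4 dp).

Mode 0: guard c·x = 2.6343 hit at Δt = 1.5157 (t = 1.5157), x⁻ = (2.6342) → reset → x⁺ = (2.6552), jump to mode 1
Mode 1: flow for 0.9803 to horizon, guard not reached → x = (0.1177)

1 1.5157 0->1
final: 1 0.1177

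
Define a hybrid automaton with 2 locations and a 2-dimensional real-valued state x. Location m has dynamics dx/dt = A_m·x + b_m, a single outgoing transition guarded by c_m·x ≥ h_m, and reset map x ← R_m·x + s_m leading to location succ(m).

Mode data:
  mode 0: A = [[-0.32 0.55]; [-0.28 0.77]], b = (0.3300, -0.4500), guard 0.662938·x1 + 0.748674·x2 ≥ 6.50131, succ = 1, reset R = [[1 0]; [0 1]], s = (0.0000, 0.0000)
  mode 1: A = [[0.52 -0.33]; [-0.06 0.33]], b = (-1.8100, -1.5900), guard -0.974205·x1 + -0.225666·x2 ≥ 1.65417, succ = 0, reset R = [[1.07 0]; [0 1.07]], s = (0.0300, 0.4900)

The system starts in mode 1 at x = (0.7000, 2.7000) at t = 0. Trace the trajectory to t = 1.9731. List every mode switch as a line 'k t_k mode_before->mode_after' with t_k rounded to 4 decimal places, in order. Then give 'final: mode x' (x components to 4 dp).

Mode 1: guard c·x = 1.6542 hit at Δt = 0.9810 (t = 0.9810), x⁻ = (-2.1446, 1.9283) → reset → x⁺ = (-2.2648, 2.5532), jump to mode 0
Mode 0: flow for 0.9921 to horizon, guard not reached → x = (0.4455, 5.2826)

1 0.9810 1->0
final: 0 0.4455 5.2826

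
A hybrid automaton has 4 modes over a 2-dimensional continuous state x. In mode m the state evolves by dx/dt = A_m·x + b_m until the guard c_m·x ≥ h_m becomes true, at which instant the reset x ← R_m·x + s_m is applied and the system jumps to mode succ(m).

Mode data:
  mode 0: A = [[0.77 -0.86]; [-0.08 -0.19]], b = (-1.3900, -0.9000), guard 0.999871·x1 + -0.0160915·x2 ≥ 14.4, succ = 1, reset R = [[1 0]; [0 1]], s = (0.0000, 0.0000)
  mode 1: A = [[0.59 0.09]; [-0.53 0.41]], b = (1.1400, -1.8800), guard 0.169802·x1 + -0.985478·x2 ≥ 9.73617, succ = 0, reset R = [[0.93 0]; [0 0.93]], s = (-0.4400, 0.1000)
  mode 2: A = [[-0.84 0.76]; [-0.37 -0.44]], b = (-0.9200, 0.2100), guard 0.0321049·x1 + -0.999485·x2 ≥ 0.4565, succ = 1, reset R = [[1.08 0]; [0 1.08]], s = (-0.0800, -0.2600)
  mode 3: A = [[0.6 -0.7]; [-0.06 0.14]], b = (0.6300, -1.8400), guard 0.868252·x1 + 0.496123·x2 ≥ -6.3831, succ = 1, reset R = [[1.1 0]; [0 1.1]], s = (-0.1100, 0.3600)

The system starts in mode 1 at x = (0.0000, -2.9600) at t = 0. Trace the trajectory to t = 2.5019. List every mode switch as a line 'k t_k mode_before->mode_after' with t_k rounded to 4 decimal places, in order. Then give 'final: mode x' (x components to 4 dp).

1 1.4305 1->0
final: 0 12.1653 -8.5599

Mode 1: guard c·x = 9.7362 hit at Δt = 1.4305 (t = 1.4305), x⁻ = (1.4649, -9.6272) → reset → x⁺ = (0.9223, -8.8533), jump to mode 0
Mode 0: flow for 1.0714 to horizon, guard not reached → x = (12.1653, -8.5599)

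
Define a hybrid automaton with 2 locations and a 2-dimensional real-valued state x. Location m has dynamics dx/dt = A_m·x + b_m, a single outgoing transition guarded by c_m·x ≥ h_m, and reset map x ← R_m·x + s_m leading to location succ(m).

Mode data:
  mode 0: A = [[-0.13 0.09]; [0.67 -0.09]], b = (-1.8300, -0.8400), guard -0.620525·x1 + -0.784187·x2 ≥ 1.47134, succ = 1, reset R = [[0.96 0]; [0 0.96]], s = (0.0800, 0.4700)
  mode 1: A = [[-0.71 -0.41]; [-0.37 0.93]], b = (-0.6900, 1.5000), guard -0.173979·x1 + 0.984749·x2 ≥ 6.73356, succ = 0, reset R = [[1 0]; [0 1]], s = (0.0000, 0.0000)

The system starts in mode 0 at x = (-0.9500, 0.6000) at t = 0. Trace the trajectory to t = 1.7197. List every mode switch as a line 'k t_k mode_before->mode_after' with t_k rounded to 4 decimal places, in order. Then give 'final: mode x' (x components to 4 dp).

1 0.5583 0->1
final: 1 -2.0351 4.6929

Mode 0: guard c·x = 1.4713 hit at Δt = 0.5583 (t = 0.5583), x⁻ = (-1.8633, -0.4018) → reset → x⁺ = (-1.7088, 0.0842), jump to mode 1
Mode 1: flow for 1.1614 to horizon, guard not reached → x = (-2.0351, 4.6929)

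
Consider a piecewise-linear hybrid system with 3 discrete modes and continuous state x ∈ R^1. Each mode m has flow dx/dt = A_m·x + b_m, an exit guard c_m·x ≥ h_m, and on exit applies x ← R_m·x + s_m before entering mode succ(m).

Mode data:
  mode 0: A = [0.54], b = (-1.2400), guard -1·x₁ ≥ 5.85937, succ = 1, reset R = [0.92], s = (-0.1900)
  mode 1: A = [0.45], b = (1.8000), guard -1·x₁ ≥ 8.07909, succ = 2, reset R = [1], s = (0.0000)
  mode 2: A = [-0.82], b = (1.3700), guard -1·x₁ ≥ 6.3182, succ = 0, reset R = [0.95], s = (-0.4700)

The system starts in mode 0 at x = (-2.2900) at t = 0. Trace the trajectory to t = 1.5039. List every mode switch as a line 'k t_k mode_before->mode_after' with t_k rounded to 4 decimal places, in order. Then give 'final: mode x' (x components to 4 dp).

Mode 0: guard c·x = 5.8594 hit at Δt = 1.0660 (t = 1.0660), x⁻ = (-5.8594) → reset → x⁺ = (-5.5806), jump to mode 1
Mode 1: flow for 0.4379 to horizon, guard not reached → x = (-5.9249)

1 1.0660 0->1
final: 1 -5.9249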